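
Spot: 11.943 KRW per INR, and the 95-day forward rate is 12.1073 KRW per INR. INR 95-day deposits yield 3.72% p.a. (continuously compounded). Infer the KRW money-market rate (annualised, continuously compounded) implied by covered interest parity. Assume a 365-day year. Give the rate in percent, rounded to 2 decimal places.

8.97%

T = 95/365 years.
CIP gives F = S · g_KRW/g_INR, so g_KRW/g_INR = 12.1073/11.943 = 1.0137570.
The INR side grows by e^(0.0372×95/365) = 1.0097292.
So the KRW growth factor = 1.023620.
r = ln(1.023620)/(95/365) = 0.089695 → 8.97%.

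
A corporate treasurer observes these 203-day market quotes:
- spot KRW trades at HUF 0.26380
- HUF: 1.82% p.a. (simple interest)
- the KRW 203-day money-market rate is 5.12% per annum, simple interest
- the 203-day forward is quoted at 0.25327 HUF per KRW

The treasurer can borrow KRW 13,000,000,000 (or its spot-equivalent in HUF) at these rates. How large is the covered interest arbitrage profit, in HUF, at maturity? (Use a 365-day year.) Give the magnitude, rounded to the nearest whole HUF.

HUF 77,846,793

T = 203/365 years.
Invest the KRW and cover forward: 13,000,000,000 × 1.028475616438 × 0.25327 = HUF 3,386,266,251.88.
Convert at spot and invest in HUF: 13,000,000,000 × 0.26380 × 1.010122191781 = HUF 3,464,113,044.49.
The quoted forward undervalues KRW, so borrow KRW, convert to HUF at spot, deposit the HUF at 1.82%, and buy KRW forward at 0.25327 to cover the loan.
The gap between the two covered legs is HUF 77,846,793.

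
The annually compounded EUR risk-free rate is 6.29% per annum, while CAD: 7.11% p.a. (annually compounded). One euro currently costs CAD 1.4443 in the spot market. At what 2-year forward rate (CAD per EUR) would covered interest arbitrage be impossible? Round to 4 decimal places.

1.4667

T = 2 years.
CAD growth factor: (1 + 0.0711)^2 = 1.1472552.
Growth of 1 EUR over T: (1 + 0.0629)^2 = 1.1297564.
Forward (CAD per EUR) = 1.4443 × 1.1472552 / 1.1297564 = 1.466671.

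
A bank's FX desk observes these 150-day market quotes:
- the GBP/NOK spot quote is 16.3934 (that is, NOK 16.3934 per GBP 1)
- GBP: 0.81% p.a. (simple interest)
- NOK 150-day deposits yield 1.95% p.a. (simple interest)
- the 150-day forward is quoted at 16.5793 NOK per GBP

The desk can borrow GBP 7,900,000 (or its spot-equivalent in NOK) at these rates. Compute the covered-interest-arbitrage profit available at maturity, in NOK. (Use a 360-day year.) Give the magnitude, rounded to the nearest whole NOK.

NOK 858,404

T = 150/360 years.
Keep in GBP, deliver into the forward: 7,900,000·1.003375·16.5793 = NOK 131,418,515.59.
Swap to NOK now, deposit: 7,900,000·16.3934·1.008125 = NOK 130,560,111.36.
The quoted forward overvalues GBP, so borrow NOK, buy GBP at spot, deposit the GBP at 0.81%, and sell the proceeds forward at 16.5793.
The gap between the two covered legs is NOK 858,404.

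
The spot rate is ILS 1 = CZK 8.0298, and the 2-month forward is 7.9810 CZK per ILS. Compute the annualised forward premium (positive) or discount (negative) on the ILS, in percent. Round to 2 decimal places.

T = 2/12 years.
(F − S)/S = (7.9810 − 8.0298)/8.0298 = -0.0060774.
Annualise by dividing by T: -0.0060774 / (2/12) = -0.036464 → -3.65%.

-3.65%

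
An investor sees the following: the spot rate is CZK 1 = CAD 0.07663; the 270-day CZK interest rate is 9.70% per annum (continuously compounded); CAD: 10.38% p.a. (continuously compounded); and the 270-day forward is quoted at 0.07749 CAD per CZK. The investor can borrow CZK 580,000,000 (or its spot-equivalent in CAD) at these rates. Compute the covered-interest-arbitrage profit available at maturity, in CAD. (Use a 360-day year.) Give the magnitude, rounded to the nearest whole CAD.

T = 270/360 years.
Keep in CZK, deliver into the forward: 580,000,000·1.0754616379·0.07749 = CAD 48,335,762.95.
Swap to CAD now, deposit: 580,000,000·0.07663·1.0809605024 = CAD 48,043,721.91.
The quoted forward overvalues CZK, so borrow CAD, buy CZK at spot, deposit the CZK at 9.70%, and sell the proceeds forward at 0.07749.
The gap between the two covered legs is CAD 292,041.

CAD 292,041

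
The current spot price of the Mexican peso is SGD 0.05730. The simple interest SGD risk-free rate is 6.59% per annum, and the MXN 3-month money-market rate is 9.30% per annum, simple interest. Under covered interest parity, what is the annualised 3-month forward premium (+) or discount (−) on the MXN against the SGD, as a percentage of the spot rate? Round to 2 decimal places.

-2.65%

T = 3/12 years.
F = S · g_SGD/g_MXN = 0.0573 × 1.016475/1.023250 = 0.05692061.
Annualised premium = (F − S)/S × (1/T) = (0.05692061 − 0.0573)/0.0573 ÷ (3/12) = -2.65%.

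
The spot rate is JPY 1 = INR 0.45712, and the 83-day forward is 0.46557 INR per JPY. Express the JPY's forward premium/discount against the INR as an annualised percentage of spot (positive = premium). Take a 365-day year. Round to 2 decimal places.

+8.13%

T = 83/365 years.
Period premium: (0.46557 − 0.45712)/0.45712 = 0.0184853.
Annualise by dividing by T: 0.0184853 / (83/365) = 0.081291 → 8.13%.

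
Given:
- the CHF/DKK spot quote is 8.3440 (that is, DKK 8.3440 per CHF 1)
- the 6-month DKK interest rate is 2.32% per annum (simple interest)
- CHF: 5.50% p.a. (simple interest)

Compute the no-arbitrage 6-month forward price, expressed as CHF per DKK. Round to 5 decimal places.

T = 6/12 years.
Growth of 1 DKK over T: 1 + 0.0232×6/12 = 1.011600.
CHF growth factor: 1 + 0.0550×6/12 = 1.027500.
So F = 8.344 × 1.011600 / 1.027500 = 8.214881 (DKK/CHF).
Invert for CHF per DKK: 1 / 8.214881 = 0.12173.

0.12173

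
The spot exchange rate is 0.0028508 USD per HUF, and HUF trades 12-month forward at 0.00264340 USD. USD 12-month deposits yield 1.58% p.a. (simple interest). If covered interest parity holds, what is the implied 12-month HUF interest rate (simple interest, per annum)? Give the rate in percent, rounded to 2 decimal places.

9.55%

T = 1 year.
CIP gives F = S · g_USD/g_HUF, so g_USD/g_HUF = 0.0026434/0.0028508 = 0.9272485.
USD growth factor: 1 + 0.0158×1 = 1.015800.
So the HUF growth factor = 1.0954992.
r = (1.0954992 − 1)/1 = 0.095499 → 9.55%.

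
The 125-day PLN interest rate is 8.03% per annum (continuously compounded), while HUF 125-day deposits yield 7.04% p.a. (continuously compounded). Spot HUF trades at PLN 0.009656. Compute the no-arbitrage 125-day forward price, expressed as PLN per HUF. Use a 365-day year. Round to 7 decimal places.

0.0096888

T = 125/365 years.
PLN accumulates by e^(0.0803×125/365) = 1.0278816.
Growth of 1 HUF over T: e^(0.0704×125/365) = 1.0244026.
So F = 0.009656 × 1.0278816 / 1.0244026 = 0.009688793 (PLN/HUF).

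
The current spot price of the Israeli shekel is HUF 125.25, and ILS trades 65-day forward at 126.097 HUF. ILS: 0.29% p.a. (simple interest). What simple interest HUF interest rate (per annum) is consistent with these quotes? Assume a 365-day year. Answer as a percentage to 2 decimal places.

4.09%

T = 65/365 years.
F/S = 126.097/125.25 = 1.0067625 = (growth of HUF) / (growth of ILS).
The ILS side grows by 1 + 0.0029×65/365 = 1.0005164.
That pins the HUF growth at 1.0072824.
(1.0072824 − 1)/T = 0.040893, i.e. 4.09%.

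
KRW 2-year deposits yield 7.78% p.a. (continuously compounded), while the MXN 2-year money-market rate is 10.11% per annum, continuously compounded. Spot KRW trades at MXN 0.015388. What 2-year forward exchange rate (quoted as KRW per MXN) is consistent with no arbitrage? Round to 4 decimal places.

62.0268

T = 2 years.
Growth of 1 MXN over T: e^(0.1011×2) = 1.2240928.
KRW growth factor: e^(0.0778×2) = 1.16835877.
Forward (MXN per KRW) = 0.015388 × 1.2240928 / 1.16835877 = 0.016122051.
Invert for KRW per MXN: 1 / 0.016122051 = 62.0268.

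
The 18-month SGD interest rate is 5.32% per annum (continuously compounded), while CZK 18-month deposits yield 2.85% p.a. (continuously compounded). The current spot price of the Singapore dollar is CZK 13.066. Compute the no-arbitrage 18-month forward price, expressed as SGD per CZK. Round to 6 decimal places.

T = 18/12 years.
Growth of 1 CZK over T: e^(0.0285×18/12) = 1.0436769.
SGD accumulates by e^(0.0532×18/12) = 1.0830704.
Forward (CZK per SGD) = 13.066 × 1.0436769 / 1.0830704 = 12.59076.
Quoted the other way: 1/12.59076 = 0.079423 SGD per CZK.

0.079423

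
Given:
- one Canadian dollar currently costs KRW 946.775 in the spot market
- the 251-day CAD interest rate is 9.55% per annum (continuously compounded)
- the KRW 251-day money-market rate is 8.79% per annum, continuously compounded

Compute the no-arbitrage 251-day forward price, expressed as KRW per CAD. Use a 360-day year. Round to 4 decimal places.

941.7714

T = 251/360 years.
KRW accumulates by e^(0.0879×251/360) = 1.06320277.
Growth of 1 CAD over T: e^(0.0955×251/360) = 1.068851516.
CIP: F = S · (grow KRW)/(grow CAD) = 946.775 × 1.06320277/1.068851516 = 941.771413 KRW per CAD.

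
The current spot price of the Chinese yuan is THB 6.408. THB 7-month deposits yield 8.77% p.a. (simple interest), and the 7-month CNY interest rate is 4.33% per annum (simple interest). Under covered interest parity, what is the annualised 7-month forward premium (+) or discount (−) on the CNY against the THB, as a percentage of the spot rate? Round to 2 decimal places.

T = 7/12 years.
No-arbitrage forward: 6.408 × 1.0511583 / 1.0252583 = 6.569878 THB/CNY.
(F − S)/S ÷ T = (6.569878 − 6.408)/6.408/(7/12) = 0.043306 → 4.33%.

+4.33%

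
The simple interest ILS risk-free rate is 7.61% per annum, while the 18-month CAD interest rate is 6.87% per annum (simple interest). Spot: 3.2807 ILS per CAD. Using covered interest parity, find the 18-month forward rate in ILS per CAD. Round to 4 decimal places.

3.3137

T = 18/12 years.
ILS accumulates by 1 + 0.0761×18/12 = 1.114150.
Growth of 1 CAD over T: 1 + 0.0687×18/12 = 1.103050.
CIP: F = S · (grow ILS)/(grow CAD) = 3.2807 × 1.114150/1.103050 = 3.313714 ILS per CAD.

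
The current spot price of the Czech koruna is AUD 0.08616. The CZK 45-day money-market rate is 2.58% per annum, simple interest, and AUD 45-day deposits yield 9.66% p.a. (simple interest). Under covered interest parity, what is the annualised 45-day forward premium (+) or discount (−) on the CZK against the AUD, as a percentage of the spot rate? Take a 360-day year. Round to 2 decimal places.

T = 45/360 years.
CIP forward (AUD per CZK) = 0.08616 × 1.012075/1.003225 = 0.08692006.
(F − S)/S ÷ T = (0.08692006 − 0.08616)/0.08616/(45/360) = 0.070572 → 7.06%.

+7.06%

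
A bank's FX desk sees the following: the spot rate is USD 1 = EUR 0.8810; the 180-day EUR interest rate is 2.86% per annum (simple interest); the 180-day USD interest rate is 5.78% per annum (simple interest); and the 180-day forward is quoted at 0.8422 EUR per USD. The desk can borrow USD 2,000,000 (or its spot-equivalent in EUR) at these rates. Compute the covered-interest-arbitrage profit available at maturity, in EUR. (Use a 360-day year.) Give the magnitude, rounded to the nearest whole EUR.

T = 180/360 years.
Keep in USD, deliver into the forward: 2,000,000·1.028900·0.8422 = EUR 1,733,079.16.
Swap to EUR now, deposit: 2,000,000·0.8810·1.014300 = EUR 1,787,196.60.
The quoted forward undervalues USD, so borrow USD, convert to EUR at spot, deposit the EUR at 2.86%, and buy USD forward at 0.8422 to cover the loan.
The gap between the two covered legs is EUR 54,117.

EUR 54,117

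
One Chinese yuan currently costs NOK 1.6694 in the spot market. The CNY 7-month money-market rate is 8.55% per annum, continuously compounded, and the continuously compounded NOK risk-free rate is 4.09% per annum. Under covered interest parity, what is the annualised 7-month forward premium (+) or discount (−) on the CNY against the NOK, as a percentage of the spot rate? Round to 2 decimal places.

T = 7/12 years.
No-arbitrage forward: 1.6694 × 1.0241452 / 1.0511397 = 1.6265279 NOK/CNY.
(F − S)/S ÷ T = (1.6265279 − 1.6694)/1.6694/(7/12) = -0.044025 → -4.40%.

-4.40%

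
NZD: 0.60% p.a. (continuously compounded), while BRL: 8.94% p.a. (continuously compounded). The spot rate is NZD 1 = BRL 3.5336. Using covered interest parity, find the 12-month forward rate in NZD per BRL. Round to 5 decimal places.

0.26035

T = 1 year.
BRL accumulates by e^(0.0894×1) = 1.093518.
NZD accumulates by e^(0.0060×1) = 1.006018.
Forward (BRL per NZD) = 3.5336 × 1.093518 / 1.006018 = 3.840940.
Invert for NZD per BRL: 1 / 3.840940 = 0.26035.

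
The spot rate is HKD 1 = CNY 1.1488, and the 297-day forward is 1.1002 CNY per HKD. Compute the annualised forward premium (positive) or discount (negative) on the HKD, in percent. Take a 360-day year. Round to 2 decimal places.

T = 297/360 years.
HKD trades forward at -4.23050% vs spot over the period.
Annualise by dividing by T: -0.0423050 / (297/360) = -0.051279 → -5.13%.

-5.13%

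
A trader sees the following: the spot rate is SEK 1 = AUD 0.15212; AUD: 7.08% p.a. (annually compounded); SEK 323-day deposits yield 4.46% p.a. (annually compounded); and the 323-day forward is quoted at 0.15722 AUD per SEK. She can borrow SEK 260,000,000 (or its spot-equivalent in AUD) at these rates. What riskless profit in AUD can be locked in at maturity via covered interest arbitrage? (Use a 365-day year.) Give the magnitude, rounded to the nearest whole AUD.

AUD 467,097

T = 323/365 years.
Keep in SEK, deliver into the forward: 260,000,000·1.0393683097·0.15722 = AUD 42,486,466.27.
Swap to AUD now, deposit: 260,000,000·0.15212·1.062404413 = AUD 42,019,369.42.
The quoted forward overvalues SEK, so borrow AUD, buy SEK at spot, deposit the SEK at 4.46%, and sell the proceeds forward at 0.15722.
The gap between the two covered legs is AUD 467,097.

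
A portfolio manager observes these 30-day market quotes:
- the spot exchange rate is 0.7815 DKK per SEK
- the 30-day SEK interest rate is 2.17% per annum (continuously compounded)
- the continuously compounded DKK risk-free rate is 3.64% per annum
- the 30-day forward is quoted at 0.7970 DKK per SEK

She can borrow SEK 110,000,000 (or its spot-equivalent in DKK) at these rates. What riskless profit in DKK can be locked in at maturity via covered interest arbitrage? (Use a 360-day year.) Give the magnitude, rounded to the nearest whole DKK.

DKK 1,602,524

T = 30/360 years.
Keep in SEK, deliver into the forward: 110,000,000·1.0018099694·0.7970 = DKK 87,828,680.02.
Swap to DKK now, deposit: 110,000,000·0.7815·1.0030379385 = DKK 86,226,156.38.
The quoted forward overvalues SEK, so borrow DKK, buy SEK at spot, deposit the SEK at 2.17%, and sell the proceeds forward at 0.7970.
Arbitrage profit = |87,828,680.02 − 86,226,156.38| = DKK 1,602,524.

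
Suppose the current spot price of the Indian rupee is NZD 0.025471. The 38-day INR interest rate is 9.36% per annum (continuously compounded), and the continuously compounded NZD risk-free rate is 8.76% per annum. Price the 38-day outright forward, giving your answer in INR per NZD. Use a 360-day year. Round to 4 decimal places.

39.2852

T = 38/360 years.
NZD accumulates by e^(0.0876×38/360) = 1.00928955.
INR growth factor: e^(0.0936×38/360) = 1.00992897.
Forward (NZD per INR) = 0.025471 × 1.00928955 / 1.00992897 = 0.025454873.
Invert for INR per NZD: 1 / 0.025454873 = 39.2852.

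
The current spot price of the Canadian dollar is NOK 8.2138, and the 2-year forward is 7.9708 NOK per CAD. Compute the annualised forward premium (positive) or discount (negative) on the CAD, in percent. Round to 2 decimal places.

T = 2 years.
Period premium: (7.9708 − 8.2138)/8.2138 = -0.0295844.
Annualise by dividing by T: -0.0295844 / 2 = -0.014792 → -1.48%.

-1.48%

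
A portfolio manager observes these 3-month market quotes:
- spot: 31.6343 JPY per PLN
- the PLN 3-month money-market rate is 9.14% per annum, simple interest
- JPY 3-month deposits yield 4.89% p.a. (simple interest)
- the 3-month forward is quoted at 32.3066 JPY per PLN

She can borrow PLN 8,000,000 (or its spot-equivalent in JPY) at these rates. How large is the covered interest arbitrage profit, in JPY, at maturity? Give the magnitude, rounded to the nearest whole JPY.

JPY 8,190,212

T = 3/12 years.
Keep in PLN, deliver into the forward: 8,000,000·1.022850·32.3066 = JPY 264,358,446.48.
Swap to JPY now, deposit: 8,000,000·31.6343·1.012225 = JPY 256,168,234.54.
The quoted forward overvalues PLN, so borrow JPY, buy PLN at spot, deposit the PLN at 9.14%, and sell the proceeds forward at 32.3066.
Profit = 264,358,446.48 − 256,168,234.54 = JPY 8,190,212.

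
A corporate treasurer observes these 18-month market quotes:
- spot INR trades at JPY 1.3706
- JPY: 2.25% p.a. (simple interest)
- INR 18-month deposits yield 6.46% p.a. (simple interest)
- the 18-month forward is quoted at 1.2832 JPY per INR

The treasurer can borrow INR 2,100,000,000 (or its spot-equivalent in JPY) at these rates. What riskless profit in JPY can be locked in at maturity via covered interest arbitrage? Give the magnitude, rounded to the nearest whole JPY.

T = 18/12 years.
Keep in INR, deliver into the forward: 2,100,000,000·1.096900·1.2832 = JPY 2,955,838,368.00.
Swap to JPY now, deposit: 2,100,000,000·1.3706·1.033750 = JPY 2,975,401,275.00.
The quoted forward undervalues INR, so borrow INR, convert to JPY at spot, deposit the JPY at 2.25%, and buy INR forward at 1.2832 to cover the loan.
Profit = 2,975,401,275.00 − 2,955,838,368.00 = JPY 19,562,907.

JPY 19,562,907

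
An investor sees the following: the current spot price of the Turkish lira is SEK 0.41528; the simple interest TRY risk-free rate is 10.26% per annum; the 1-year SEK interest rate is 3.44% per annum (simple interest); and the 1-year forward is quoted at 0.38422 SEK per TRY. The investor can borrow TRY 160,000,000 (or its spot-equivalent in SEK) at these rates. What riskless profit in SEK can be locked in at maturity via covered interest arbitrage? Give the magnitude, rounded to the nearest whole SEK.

T = 1 year.
Keep in TRY, deliver into the forward: 160,000,000·1.102600·0.38422 = SEK 67,782,555.52.
Swap to SEK now, deposit: 160,000,000·0.41528·1.034400 = SEK 68,730,501.12.
The quoted forward undervalues TRY, so borrow TRY, convert to SEK at spot, deposit the SEK at 3.44%, and buy TRY forward at 0.38422 to cover the loan.
The gap between the two covered legs is SEK 947,946.

SEK 947,946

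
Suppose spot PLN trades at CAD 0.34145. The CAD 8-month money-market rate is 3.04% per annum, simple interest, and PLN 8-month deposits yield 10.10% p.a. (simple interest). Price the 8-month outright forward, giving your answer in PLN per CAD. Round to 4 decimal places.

3.0638

T = 8/12 years.
CAD growth factor: 1 + 0.0304×8/12 = 1.0202667.
PLN accumulates by 1 + 0.1010×8/12 = 1.0673333.
Forward (CAD per PLN) = 0.34145 × 1.0202667 / 1.0673333 = 0.3263930.
Quoted the other way: 1/0.3263930 = 3.0638 PLN per CAD.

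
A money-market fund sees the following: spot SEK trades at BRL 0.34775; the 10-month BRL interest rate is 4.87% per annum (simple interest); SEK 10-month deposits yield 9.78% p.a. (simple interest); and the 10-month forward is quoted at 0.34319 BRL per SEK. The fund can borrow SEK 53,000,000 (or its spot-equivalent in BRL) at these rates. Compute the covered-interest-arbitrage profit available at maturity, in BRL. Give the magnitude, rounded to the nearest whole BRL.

T = 10/12 years.
Invest the SEK and cover forward: 53,000,000 × 1.081500 × 0.34319 = BRL 19,671,479.21.
Convert at spot and invest in BRL: 53,000,000 × 0.34775 × 1.0405833333 = BRL 19,178,731.27.
The quoted forward overvalues SEK, so borrow BRL, buy SEK at spot, deposit the SEK at 9.78%, and sell the proceeds forward at 0.34319.
The gap between the two covered legs is BRL 492,748.

BRL 492,748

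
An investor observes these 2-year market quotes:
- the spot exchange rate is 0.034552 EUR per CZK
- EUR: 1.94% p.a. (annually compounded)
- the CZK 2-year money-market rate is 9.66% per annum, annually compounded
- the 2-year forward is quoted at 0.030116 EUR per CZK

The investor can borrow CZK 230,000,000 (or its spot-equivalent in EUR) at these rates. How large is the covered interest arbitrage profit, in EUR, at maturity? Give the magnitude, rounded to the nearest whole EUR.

T = 2 years.
Invest the CZK and cover forward: 230,000,000 × 1.20253156 × 0.030116 = EUR 8,329,551.31.
Convert at spot and invest in EUR: 230,000,000 × 0.034552 × 1.03917636 = EUR 8,258,292.97.
The quoted forward overvalues CZK, so borrow EUR, buy CZK at spot, deposit the CZK at 9.66%, and sell the proceeds forward at 0.030116.
Arbitrage profit = |8,329,551.31 − 8,258,292.97| = EUR 71,258.

EUR 71,258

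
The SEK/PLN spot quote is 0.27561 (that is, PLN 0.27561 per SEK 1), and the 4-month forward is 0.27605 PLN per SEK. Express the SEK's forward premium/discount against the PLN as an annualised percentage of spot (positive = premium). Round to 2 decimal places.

+0.48%

T = 4/12 years.
Period premium: (0.27605 − 0.27561)/0.27561 = 0.0015965.
Per annum: 0.0015965 / (4/12) = 0.004790 = 0.48%.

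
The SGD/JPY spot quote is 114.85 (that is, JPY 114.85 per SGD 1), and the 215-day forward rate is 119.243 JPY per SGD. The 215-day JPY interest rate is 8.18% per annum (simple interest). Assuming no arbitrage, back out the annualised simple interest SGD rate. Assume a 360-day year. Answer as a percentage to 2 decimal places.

T = 215/360 years.
F/S = 119.243/114.85 = 1.0382499 = (growth of JPY) / (growth of SGD).
JPY growth factor: 1 + 0.0818×215/360 = 1.0488528.
That pins the SGD growth at 1.0102123.
(1.0102123 − 1)/T = 0.017100, i.e. 1.71%.

1.71%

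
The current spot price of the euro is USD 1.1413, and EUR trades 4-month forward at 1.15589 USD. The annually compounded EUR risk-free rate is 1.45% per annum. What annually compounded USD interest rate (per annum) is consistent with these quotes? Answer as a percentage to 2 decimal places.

5.39%

T = 4/12 years.
CIP gives F = S · g_USD/g_EUR, so g_USD/g_EUR = 1.15589/1.1413 = 1.0127837.
EUR growth factor: (1 + 0.0145)^(4/12) = 1.0048102.
That pins the USD growth at 1.0176554.
Annualise: 1.0176554^(12/4) − 1 = 0.053907 = 5.39%.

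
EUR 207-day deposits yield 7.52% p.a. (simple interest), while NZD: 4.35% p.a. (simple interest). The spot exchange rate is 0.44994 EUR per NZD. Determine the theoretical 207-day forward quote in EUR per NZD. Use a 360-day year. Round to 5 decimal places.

T = 207/360 years.
EUR growth factor: 1 + 0.0752×207/360 = 1.043240.
NZD growth factor: 1 + 0.0435×207/360 = 1.0250125.
Forward (EUR per NZD) = 0.44994 × 1.043240 / 1.0250125 = 0.4579412.

0.45794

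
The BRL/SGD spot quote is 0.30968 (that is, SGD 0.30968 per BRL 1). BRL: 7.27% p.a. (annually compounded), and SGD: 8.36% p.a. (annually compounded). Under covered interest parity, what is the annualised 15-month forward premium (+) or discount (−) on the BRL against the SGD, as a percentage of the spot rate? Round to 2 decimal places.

+1.02%

T = 15/12 years.
F = S · g_SGD/g_BRL = 0.30968 × 1.105570/1.0916863 = 0.31361841.
Annualised premium = (F − S)/S × (1/T) = (0.31361841 − 0.30968)/0.30968 ÷ (15/12) = 1.02%.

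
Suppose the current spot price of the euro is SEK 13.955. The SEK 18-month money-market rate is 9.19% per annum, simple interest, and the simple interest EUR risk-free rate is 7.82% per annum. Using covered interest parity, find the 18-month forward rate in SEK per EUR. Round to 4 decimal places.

14.2117

T = 18/12 years.
SEK growth factor: 1 + 0.0919×18/12 = 1.137850.
EUR growth factor: 1 + 0.0782×18/12 = 1.117300.
So F = 13.955 × 1.137850 / 1.117300 = 14.211668 (SEK/EUR).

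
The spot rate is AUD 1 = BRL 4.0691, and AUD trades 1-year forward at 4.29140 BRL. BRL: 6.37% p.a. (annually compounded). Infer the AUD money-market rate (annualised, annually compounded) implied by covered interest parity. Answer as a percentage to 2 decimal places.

0.86%

T = 1 year.
By CIP, F/S equals the BRL-to-AUD growth ratio: 4.2914/4.0691 = 1.0546312.
The BRL side grows by (1 + 0.0637)^1 = 1.063700.
So the AUD growth factor = 1.008599.
r = 1.008599^(1/1) − 1 = 0.008599 → 0.86%.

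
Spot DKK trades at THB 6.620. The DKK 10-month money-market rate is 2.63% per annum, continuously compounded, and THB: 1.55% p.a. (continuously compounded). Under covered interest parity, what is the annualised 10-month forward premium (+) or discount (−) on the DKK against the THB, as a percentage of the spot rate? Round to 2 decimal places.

-1.08%

T = 10/12 years.
F = S · g_THB/g_DKK = 6.62 × 1.0130004/1.0221586 = 6.560687.
Annualised premium = (F − S)/S × (1/T) = (6.560687 − 6.62)/6.62 ÷ (10/12) = -1.08%.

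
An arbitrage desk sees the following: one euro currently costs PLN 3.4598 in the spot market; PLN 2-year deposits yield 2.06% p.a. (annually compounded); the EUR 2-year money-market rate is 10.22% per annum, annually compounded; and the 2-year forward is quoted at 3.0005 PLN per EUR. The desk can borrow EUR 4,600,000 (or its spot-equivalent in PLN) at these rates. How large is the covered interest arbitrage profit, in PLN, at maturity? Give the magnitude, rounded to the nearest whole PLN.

T = 2 years.
Route A — deposit EUR, sell forward: 4,600,000 × 1.21484484 × 3.0005 = PLN 16,767,652.94.
Route B — convert at spot, deposit PLN: 4,600,000 × 3.4598 × 1.04162436 = PLN 16,577,535.02.
The quoted forward overvalues EUR, so borrow PLN, buy EUR at spot, deposit the EUR at 10.22%, and sell the proceeds forward at 3.0005.
Profit = 16,767,652.94 − 16,577,535.02 = PLN 190,118.

PLN 190,118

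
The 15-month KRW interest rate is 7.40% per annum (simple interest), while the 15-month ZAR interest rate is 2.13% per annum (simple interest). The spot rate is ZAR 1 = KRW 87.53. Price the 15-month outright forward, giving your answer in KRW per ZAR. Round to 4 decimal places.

93.1465

T = 15/12 years.
Growth of 1 KRW over T: 1 + 0.0740×15/12 = 1.092500.
Growth of 1 ZAR over T: 1 + 0.0213×15/12 = 1.026625.
Forward (KRW per ZAR) = 87.53 × 1.092500 / 1.026625 = 93.146499.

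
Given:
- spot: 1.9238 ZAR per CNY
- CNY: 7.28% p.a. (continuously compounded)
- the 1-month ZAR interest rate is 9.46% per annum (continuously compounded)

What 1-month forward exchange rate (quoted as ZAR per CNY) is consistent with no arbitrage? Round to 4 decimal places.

1.9273

T = 1/12 years.
ZAR accumulates by e^(0.0946×1/12) = 1.0079145.
CNY accumulates by e^(0.0728×1/12) = 1.0060851.
CIP: F = S · (grow ZAR)/(grow CNY) = 1.9238 × 1.0079145/1.0060851 = 1.927298 ZAR per CNY.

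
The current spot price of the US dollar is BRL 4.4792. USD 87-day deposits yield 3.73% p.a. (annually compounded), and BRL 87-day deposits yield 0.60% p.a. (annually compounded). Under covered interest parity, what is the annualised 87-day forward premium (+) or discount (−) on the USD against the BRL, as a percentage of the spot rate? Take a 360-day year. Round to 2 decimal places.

-3.05%

T = 87/360 years.
CIP forward (BRL per USD) = 4.4792 × 1.0014467/1.0088894 = 4.4461564.
Annualised premium = (F − S)/S × (1/T) = (4.4461564 − 4.4792)/4.4792 ÷ (87/360) = -3.05%.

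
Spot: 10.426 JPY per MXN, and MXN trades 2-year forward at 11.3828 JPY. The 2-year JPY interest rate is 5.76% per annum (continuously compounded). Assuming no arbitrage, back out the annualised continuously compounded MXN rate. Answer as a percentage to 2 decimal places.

T = 2 years.
By CIP, F/S equals the JPY-to-MXN growth ratio: 11.3828/10.426 = 1.0917706.
JPY growth factor: e^(0.0576×2) = 1.1220978.
That pins the MXN growth at 1.027778.
r = ln(1.027778)/2 = 0.013700 → 1.37%.

1.37%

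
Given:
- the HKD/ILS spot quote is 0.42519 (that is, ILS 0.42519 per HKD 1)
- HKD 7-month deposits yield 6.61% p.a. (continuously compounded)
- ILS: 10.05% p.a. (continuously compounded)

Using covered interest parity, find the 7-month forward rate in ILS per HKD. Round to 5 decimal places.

0.43381

T = 7/12 years.
ILS accumulates by e^(0.1005×7/12) = 1.0603775.
HKD growth factor: e^(0.0661×7/12) = 1.0393114.
So F = 0.42519 × 1.0603775 / 1.0393114 = 0.4338083 (ILS/HKD).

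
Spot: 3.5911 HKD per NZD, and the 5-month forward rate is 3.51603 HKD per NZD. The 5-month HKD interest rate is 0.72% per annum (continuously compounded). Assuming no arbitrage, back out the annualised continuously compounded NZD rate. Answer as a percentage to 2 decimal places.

5.79%

T = 5/12 years.
CIP gives F = S · g_HKD/g_NZD, so g_HKD/g_NZD = 3.51603/3.5911 = 0.9790955.
HKD growth factor: e^(0.0072×5/12) = 1.0030045.
Hence g_NZD = 1.0244195.
Take logs: ln 1.0244195 / (5/12) = 0.057903, so 5.79%.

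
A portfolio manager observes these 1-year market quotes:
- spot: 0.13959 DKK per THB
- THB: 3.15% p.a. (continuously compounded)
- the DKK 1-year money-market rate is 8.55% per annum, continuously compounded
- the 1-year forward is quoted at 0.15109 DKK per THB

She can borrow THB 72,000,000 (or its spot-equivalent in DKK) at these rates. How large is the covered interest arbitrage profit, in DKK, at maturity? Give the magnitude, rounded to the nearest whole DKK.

DKK 279,005

T = 1 year.
Route A — deposit THB, sell forward: 72,000,000 × 1.0320013756 × 0.15109 = DKK 11,226,606.32.
Route B — convert at spot, deposit DKK: 72,000,000 × 0.13959 × 1.0892615613 = DKK 10,947,601.54.
The quoted forward overvalues THB, so borrow DKK, buy THB at spot, deposit the THB at 3.15%, and sell the proceeds forward at 0.15109.
Arbitrage profit = |11,226,606.32 − 10,947,601.54| = DKK 279,005.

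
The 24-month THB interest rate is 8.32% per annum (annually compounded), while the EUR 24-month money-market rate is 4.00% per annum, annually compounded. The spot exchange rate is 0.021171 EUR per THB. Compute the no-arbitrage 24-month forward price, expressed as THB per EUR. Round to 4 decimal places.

T = 2 years.
EUR accumulates by (1 + 0.0400)^2 = 1.081600.
THB accumulates by (1 + 0.0832)^2 = 1.17332224.
CIP: F = S · (grow EUR)/(grow THB) = 0.021171 × 1.081600/1.17332224 = 0.019515997 EUR per THB.
Quoted the other way: 1/0.019515997 = 51.2400 THB per EUR.

51.2400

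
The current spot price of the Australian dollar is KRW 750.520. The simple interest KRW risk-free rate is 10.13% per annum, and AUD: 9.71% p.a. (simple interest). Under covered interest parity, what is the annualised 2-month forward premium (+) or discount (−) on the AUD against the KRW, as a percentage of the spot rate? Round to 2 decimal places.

T = 2/12 years.
CIP forward (KRW per AUD) = 750.52 × 1.0168833/1.0161833 = 751.036997.
(F − S)/S ÷ T = (751.036997 − 750.52)/750.52/(2/12) = 0.004133 → 0.41%.

+0.41%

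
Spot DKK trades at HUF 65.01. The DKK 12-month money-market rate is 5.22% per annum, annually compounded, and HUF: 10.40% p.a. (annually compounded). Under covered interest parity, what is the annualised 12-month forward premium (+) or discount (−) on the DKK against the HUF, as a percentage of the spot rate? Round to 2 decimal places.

T = 1 year.
F = S · g_HUF/g_DKK = 65.01 × 1.104000/1.052200 = 68.21045.
Annualised premium = (F − S)/S × (1/T) = (68.21045 − 65.01)/65.01 ÷ 1 = 4.92%.

+4.92%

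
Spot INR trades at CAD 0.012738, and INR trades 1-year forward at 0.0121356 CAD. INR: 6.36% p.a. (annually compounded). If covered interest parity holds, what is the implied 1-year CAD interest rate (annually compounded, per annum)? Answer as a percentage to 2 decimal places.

T = 1 year.
CIP gives F = S · g_CAD/g_INR, so g_CAD/g_INR = 0.0121356/0.012738 = 0.9527084.
The INR side grows by (1 + 0.0636)^1 = 1.063600.
Hence g_CAD = 1.0133007.
r = 1.0133007^(1/1) − 1 = 0.013301 → 1.33%.

1.33%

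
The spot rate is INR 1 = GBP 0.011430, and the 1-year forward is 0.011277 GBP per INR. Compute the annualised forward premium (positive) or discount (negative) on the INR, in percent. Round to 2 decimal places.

-1.34%

T = 1 year.
(F − S)/S = (0.011277 − 0.01143)/0.01143 = -0.0133858.
Per annum: -0.0133858 / 1 = -0.013386 = -1.34%.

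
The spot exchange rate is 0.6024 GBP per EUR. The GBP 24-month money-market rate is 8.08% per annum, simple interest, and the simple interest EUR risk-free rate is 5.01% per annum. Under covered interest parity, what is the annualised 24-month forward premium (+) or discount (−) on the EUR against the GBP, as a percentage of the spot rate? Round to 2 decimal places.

T = 2 years.
CIP forward (GBP per EUR) = 0.6024 × 1.161600/1.100200 = 0.6360188.
Annualised premium = (F − S)/S × (1/T) = (0.6360188 − 0.6024)/0.6024 ÷ 2 = 2.79%.

+2.79%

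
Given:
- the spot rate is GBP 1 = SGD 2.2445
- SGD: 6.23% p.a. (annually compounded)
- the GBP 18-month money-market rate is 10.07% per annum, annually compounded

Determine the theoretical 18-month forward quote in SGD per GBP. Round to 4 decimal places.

2.1281

T = 18/12 years.
SGD growth factor: (1 + 0.0623)^(18/12) = 1.0948907.
GBP growth factor: (1 + 0.1007)^(18/12) = 1.1547912.
Forward (SGD per GBP) = 2.2445 × 1.0948907 / 1.1547912 = 2.128075.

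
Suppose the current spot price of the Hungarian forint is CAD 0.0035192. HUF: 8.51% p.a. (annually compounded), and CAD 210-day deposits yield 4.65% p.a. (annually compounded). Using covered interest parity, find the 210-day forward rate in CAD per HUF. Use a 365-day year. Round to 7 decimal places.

0.0034466

T = 210/365 years.
CAD accumulates by (1 + 0.0465)^(210/365) = 1.026495.
Growth of 1 HUF over T: (1 + 0.0851)^(210/365) = 1.048111.
Forward (CAD per HUF) = 0.0035192 × 1.026495 / 1.048111 = 0.003446621.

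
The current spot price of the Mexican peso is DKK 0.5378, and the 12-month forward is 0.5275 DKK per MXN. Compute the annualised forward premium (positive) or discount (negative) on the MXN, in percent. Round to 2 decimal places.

T = 1 year.
(F − S)/S = (0.5275 − 0.5378)/0.5378 = -0.0191521.
Per annum: -0.0191521 / 1 = -0.019152 = -1.92%.

-1.92%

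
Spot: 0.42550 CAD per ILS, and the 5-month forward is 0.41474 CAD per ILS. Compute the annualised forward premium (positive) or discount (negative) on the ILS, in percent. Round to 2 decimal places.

-6.07%

T = 5/12 years.
Period premium: (0.41474 − 0.4255)/0.4255 = -0.0252879.
×(1/T) gives -6.07% p.a.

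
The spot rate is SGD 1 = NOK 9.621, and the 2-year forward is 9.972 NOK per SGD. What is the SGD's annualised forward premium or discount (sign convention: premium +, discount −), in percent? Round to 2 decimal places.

T = 2 years.
Period premium: (9.972 − 9.621)/9.621 = 0.0364827.
Annualise by dividing by T: 0.0364827 / 2 = 0.018241 → 1.82%.

+1.82%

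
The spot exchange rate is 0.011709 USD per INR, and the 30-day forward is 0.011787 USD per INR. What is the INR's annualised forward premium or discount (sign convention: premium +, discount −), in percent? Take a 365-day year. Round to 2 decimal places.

+8.10%

T = 30/365 years.
(F − S)/S = (0.011787 − 0.011709)/0.011709 = 0.0066615.
Annualise by dividing by T: 0.0066615 / (30/365) = 0.081048 → 8.10%.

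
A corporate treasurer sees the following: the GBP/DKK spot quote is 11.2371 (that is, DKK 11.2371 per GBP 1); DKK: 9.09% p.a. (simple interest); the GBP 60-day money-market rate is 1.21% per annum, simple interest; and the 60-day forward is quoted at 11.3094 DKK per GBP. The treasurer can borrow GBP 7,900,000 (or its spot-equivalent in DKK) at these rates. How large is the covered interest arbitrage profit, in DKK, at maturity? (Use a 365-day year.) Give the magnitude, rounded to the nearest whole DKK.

T = 60/365 years.
Invest the GBP and cover forward: 7,900,000 × 1.0019890411 × 11.3094 = DKK 89,521,969.41.
Convert at spot and invest in DKK: 7,900,000 × 11.2371 × 1.0149424658 = DKK 90,099,578.86.
The quoted forward undervalues GBP, so borrow GBP, convert to DKK at spot, deposit the DKK at 9.09%, and buy GBP forward at 11.3094 to cover the loan.
Profit = 90,099,578.86 − 89,521,969.41 = DKK 577,609.

DKK 577,609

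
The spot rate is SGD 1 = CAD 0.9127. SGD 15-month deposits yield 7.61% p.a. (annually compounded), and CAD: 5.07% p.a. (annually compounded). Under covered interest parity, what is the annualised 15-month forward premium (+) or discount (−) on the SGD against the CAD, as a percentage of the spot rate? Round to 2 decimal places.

-2.35%

T = 15/12 years.
CIP forward (CAD per SGD) = 0.9127 × 1.0637717/1.0960132 = 0.8858510.
Annualised premium = (F − S)/S × (1/T) = (0.8858510 − 0.9127)/0.9127 ÷ (15/12) = -2.35%.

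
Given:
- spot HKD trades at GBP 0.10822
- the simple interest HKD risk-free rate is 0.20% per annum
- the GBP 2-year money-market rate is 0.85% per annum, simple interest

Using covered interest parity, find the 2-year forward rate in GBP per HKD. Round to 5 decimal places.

T = 2 years.
GBP accumulates by 1 + 0.0085×2 = 1.017000.
HKD growth factor: 1 + 0.0020×2 = 1.004000.
Forward (GBP per HKD) = 0.10822 × 1.017000 / 1.004000 = 0.1096213.

0.10962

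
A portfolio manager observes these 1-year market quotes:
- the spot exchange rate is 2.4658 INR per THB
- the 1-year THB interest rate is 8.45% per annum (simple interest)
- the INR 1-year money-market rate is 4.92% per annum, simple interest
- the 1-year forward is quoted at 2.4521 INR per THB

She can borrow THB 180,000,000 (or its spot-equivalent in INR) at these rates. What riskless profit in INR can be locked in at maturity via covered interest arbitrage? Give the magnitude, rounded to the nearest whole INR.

T = 1 year.
Keep in THB, deliver into the forward: 180,000,000·1.084500·2.4521 = INR 478,674,441.00.
Swap to INR now, deposit: 180,000,000·2.4658·1.049200 = INR 465,681,124.80.
The quoted forward overvalues THB, so borrow INR, buy THB at spot, deposit the THB at 8.45%, and sell the proceeds forward at 2.4521.
Profit = 478,674,441.00 − 465,681,124.80 = INR 12,993,316.

INR 12,993,316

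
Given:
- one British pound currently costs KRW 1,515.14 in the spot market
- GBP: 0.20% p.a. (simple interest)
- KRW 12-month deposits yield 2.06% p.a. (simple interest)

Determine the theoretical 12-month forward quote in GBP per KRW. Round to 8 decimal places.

0.00064798

T = 1 year.
KRW accumulates by 1 + 0.0206×1 = 1.020600.
Growth of 1 GBP over T: 1 + 0.0020×1 = 1.002000.
Forward (KRW per GBP) = 1515.14 × 1.020600 / 1.002000 = 1543.265.
Invert for GBP per KRW: 1 / 1543.265 = 0.00064798.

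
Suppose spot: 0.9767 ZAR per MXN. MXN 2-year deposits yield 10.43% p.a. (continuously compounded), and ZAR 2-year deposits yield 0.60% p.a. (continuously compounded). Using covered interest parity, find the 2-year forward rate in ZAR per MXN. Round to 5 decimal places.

0.80238

T = 2 years.
ZAR accumulates by e^(0.0060×2) = 1.0120723.
Growth of 1 MXN over T: e^(0.1043×2) = 1.2319521.
So F = 0.9767 × 1.0120723 / 1.2319521 = 0.8023778 (ZAR/MXN).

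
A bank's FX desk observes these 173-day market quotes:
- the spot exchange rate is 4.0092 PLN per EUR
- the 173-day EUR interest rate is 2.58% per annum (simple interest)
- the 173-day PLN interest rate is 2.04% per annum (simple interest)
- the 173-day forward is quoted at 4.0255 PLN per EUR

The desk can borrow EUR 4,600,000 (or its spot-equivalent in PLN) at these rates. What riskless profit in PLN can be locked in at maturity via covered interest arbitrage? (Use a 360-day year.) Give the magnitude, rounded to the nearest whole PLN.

PLN 123,767

T = 173/360 years.
Route A — deposit EUR, sell forward: 4,600,000 × 1.0123983333 × 4.0255 = PLN 18,746,883.66.
Route B — convert at spot, deposit PLN: 4,600,000 × 4.0092 × 1.0098033333 = PLN 18,623,116.21.
The quoted forward overvalues EUR, so borrow PLN, buy EUR at spot, deposit the EUR at 2.58%, and sell the proceeds forward at 4.0255.
Profit = 18,746,883.66 − 18,623,116.21 = PLN 123,767.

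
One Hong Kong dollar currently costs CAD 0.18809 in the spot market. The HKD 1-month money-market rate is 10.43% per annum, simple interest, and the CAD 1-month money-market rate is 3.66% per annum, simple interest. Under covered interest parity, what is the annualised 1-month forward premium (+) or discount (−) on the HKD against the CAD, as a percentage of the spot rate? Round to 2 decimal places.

T = 1/12 years.
F = S · g_CAD/g_HKD = 0.18809 × 1.003050/1.0086917 = 0.18703800.
Annualised premium = (F − S)/S × (1/T) = (0.18703800 − 0.18809)/0.18809 ÷ (1/12) = -6.71%.

-6.71%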